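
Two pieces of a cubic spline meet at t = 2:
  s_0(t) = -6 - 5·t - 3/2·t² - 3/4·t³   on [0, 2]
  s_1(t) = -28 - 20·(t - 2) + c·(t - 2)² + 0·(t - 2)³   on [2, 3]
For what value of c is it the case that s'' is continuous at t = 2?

s_0''(t) = -3 - 9/2·t, so s_0''(2) = -12. On the right, s_1''(2) = 2c, so c = -6.

-6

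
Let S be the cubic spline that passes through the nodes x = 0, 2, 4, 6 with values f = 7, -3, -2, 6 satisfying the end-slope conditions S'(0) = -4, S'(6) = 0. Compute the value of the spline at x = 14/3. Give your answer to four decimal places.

1.3284

With m_i denoting the second derivative at x_i, h_i = 2, 2, 2, and Δ_i = (y_(i+1) − y_i)/h_i = -5, 1/2, 4:
  2·m_0 + 8·m_1 + 2·m_2 = 6(Δ_1 - Δ_0) = 33
  2·m_1 + 8·m_2 + 2·m_3 = 6(Δ_2 - Δ_1) = 21
Clamped end conditions give two more equations: 2h_0·m_0 + h_0·m_1 = 6(Δ_0 - S'(0)) = -6 and h_2·m_2 + 2h_2·m_3 = 6(S'(6) - Δ_2) = -24.
Forward elimination and back-substitution give m_0 = -107/30, m_1 = 62/15, m_2 = 53/15, m_3 = -233/30.
On [4, 6], S(x) = -2 + 127/30·(x - 4) + 53/30·(x - 4)² - 113/120·(x - 4)³.
With (x - 4) = 2/3: S(14/3) = 538/405.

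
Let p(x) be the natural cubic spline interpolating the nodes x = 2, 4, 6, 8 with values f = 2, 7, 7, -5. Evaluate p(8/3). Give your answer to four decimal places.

Write M_i for p''(x_i). With h_i = 2, 2, 2 and divided differences Δ_i = 5/2, 0, -6, the continuity of p' gives the tridiagonal system
  2·M_0 + 8·M_1 + 2·M_2 = 6(Δ_1 - Δ_0) = -15
  2·M_1 + 8·M_2 + 2·M_3 = 6(Δ_2 - Δ_1) = -36
Natural end conditions: M_0 = M_3 = 0.
Solving: M_0 = 0, M_1 = -4/5, M_2 = -43/10, M_3 = 0.
On [2, 4], p(x) = 2 + 83/30·(x - 2) + 0·(x - 2)² - 1/15·(x - 2)³.
With (x - 2) = 2/3: p(8/3) = 1549/405.

3.8247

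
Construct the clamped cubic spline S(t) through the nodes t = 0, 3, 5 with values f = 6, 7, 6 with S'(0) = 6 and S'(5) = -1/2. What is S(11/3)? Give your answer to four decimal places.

6.4296

With M_i denoting the second derivative at x_i, h_i = 3, 2, and Δ_i = (y_(i+1) − y_i)/h_i = 1/3, -1/2:
  3·M_0 + 10·M_1 + 2·M_2 = 6(Δ_1 - Δ_0) = -5
Clamped end conditions give two more equations: 2h_0·M_0 + h_0·M_1 = 6(Δ_0 - S'(0)) = -34 and h_1·M_1 + 2h_1·M_2 = 6(S'(5) - Δ_1) = 0.
Solving the tridiagonal system: M_0 = -97/15, M_1 = 8/5, M_2 = -4/5.
On [3, 5], S(t) = 7 - 13/10·(t - 3) + 4/5·(t - 3)² - 1/5·(t - 3)³.
With (t - 3) = 2/3: S(11/3) = 868/135.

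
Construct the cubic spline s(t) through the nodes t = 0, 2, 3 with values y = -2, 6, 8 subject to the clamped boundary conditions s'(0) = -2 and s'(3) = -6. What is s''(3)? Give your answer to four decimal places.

-23.3333

Let m_i = s''(x_i). Step sizes h_i = 2, 1; slopes of the chords Δ_i = (y_(i+1) - y_i)/h_i = 4, 2.
  2·m_0 + 6·m_1 + 1·m_2 = 6(Δ_1 - Δ_0) = -12
Clamped end conditions give two more equations: 2h_0·m_0 + h_0·m_1 = 6(Δ_0 - s'(0)) = 36 and h_1·m_1 + 2h_1·m_2 = 6(s'(3) - Δ_1) = -48.
Solving the tridiagonal system: m_0 = 29/3, m_1 = -4/3, m_2 = -70/3.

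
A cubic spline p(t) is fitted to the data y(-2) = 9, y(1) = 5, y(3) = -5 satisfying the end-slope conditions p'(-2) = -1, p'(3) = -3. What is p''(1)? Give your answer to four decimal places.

Put σ_i = p'' at the i-th knot. Here h = (3, 2) and Δ = (-4/3, -5), so the interior equations h_(i-1)·σ_(i-1) + 2(h_(i-1)+h_i)·σ_i + h_i·σ_(i+1) = 6(Δ_i − Δ_(i-1)) read
  3·σ_0 + 10·σ_1 + 2·σ_2 = 6(Δ_1 - Δ_0) = -22
Clamped end conditions give two more equations: 2h_0·σ_0 + h_0·σ_1 = 6(Δ_0 - p'(-2)) = -2 and h_1·σ_1 + 2h_1·σ_2 = 6(p'(3) - Δ_1) = 12.
Hence σ_0 = 22/15, σ_1 = -18/5, σ_2 = 24/5.

-3.6000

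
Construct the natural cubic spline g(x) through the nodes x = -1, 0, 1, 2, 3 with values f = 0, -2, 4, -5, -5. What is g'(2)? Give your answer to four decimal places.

-7.2500

With M_i denoting the second derivative at x_i, h_i = 1, 1, 1, 1, and Δ_i = (y_(i+1) − y_i)/h_i = -2, 6, -9, 0:
  1·M_0 + 4·M_1 + 1·M_2 = 6(Δ_1 - Δ_0) = 48
  1·M_1 + 4·M_2 + 1·M_3 = 6(Δ_2 - Δ_1) = -90
  1·M_2 + 4·M_3 + 1·M_4 = 6(Δ_3 - Δ_2) = 54
Natural end conditions: M_0 = M_4 = 0.
Forward elimination and back-substitution give M_0 = 0, M_1 = 81/4, M_2 = -33, M_3 = 87/4, M_4 = 0.
On [2, 3], g'(x) = b_3 + 2c_3·(x - 2) + 3d_3·(x - 2)² with b_3 = Δ_3 - h_3(2M_3 + M_4)/6 = -29/4, c_3 = M_3/2 = 87/8, d_3 = (M_4 - M_3)/(6h_3) = -29/8. So g'(2) = -29/4.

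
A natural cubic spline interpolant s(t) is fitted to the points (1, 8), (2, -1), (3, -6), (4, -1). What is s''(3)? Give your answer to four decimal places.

Put M_i = s'' at the i-th knot. Here h = (1, 1, 1) and Δ = (-9, -5, 5), so the interior equations h_(i-1)·M_(i-1) + 2(h_(i-1)+h_i)·M_i + h_i·M_(i+1) = 6(Δ_i − Δ_(i-1)) read
  1·M_0 + 4·M_1 + 1·M_2 = 6(Δ_1 - Δ_0) = 24
  1·M_1 + 4·M_2 + 1·M_3 = 6(Δ_2 - Δ_1) = 60
Natural end conditions: M_0 = M_3 = 0.
Solving the tridiagonal system: M_0 = 0, M_1 = 12/5, M_2 = 72/5, M_3 = 0.

14.4000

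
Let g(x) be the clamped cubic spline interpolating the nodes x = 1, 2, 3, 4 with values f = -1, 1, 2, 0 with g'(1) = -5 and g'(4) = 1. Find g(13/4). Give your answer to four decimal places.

1.3594

Put M_i = g'' at the i-th knot. Here h = (1, 1, 1) and Δ = (2, 1, -2), so the interior equations h_(i-1)·M_(i-1) + 2(h_(i-1)+h_i)·M_i + h_i·M_(i+1) = 6(Δ_i − Δ_(i-1)) read
  1·M_0 + 4·M_1 + 1·M_2 = 6(Δ_1 - Δ_0) = -6
  1·M_1 + 4·M_2 + 1·M_3 = 6(Δ_2 - Δ_1) = -18
Clamped end conditions give two more equations: 2h_0·M_0 + h_0·M_1 = 6(Δ_0 - g'(1)) = 42 and h_2·M_2 + 2h_2·M_3 = 6(g'(4) - Δ_2) = 18.
Hence M_0 = 24, M_1 = -6, M_2 = -6, M_3 = 12.
On [3, 4], g(x) = 2 - 2·(x - 3) - 3·(x - 3)² + 3·(x - 3)³.
With (x - 3) = 1/4: g(13/4) = 87/64.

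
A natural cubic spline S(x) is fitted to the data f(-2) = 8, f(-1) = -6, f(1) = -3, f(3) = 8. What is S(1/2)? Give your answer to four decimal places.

-6.0128

With σ_i denoting the second derivative at x_i, h_i = 1, 2, 2, and Δ_i = (y_(i+1) − y_i)/h_i = -14, 3/2, 11/2:
  1·σ_0 + 6·σ_1 + 2·σ_2 = 6(Δ_1 - Δ_0) = 93
  2·σ_1 + 8·σ_2 + 2·σ_3 = 6(Δ_2 - Δ_1) = 24
Natural end conditions: σ_0 = σ_3 = 0.
Solving the tridiagonal system: σ_0 = 0, σ_1 = 174/11, σ_2 = -21/22, σ_3 = 0.
On [-1, 1], S(x) = -6 - 96/11·(x + 1) + 87/11·(x + 1)² - 123/88·(x + 1)³.
With (x + 1) = 3/2: S(1/2) = -4233/704.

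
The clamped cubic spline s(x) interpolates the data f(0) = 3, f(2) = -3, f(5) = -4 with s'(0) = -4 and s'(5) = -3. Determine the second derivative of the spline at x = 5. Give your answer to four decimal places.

Put M_i = s'' at the i-th knot. Here h = (2, 3) and Δ = (-3, -1/3), so the interior equations h_(i-1)·M_(i-1) + 2(h_(i-1)+h_i)·M_i + h_i·M_(i+1) = 6(Δ_i − Δ_(i-1)) read
  2·M_0 + 10·M_1 + 3·M_2 = 6(Δ_1 - Δ_0) = 16
Clamped end conditions give two more equations: 2h_0·M_0 + h_0·M_1 = 6(Δ_0 - s'(0)) = 6 and h_1·M_1 + 2h_1·M_2 = 6(s'(5) - Δ_1) = -16.
Hence M_0 = 1/10, M_1 = 14/5, M_2 = -61/15.

-4.0667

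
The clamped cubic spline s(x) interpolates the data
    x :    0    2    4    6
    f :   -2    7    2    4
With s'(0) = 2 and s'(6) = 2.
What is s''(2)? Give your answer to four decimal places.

-8.5000

With M_i denoting the second derivative at x_i, h_i = 2, 2, 2, and Δ_i = (y_(i+1) − y_i)/h_i = 9/2, -5/2, 1:
  2·M_0 + 8·M_1 + 2·M_2 = 6(Δ_1 - Δ_0) = -42
  2·M_1 + 8·M_2 + 2·M_3 = 6(Δ_2 - Δ_1) = 21
Clamped end conditions give two more equations: 2h_0·M_0 + h_0·M_1 = 6(Δ_0 - s'(0)) = 15 and h_2·M_2 + 2h_2·M_3 = 6(s'(6) - Δ_2) = 6.
Solving: M_0 = 8, M_1 = -17/2, M_2 = 5, M_3 = -1.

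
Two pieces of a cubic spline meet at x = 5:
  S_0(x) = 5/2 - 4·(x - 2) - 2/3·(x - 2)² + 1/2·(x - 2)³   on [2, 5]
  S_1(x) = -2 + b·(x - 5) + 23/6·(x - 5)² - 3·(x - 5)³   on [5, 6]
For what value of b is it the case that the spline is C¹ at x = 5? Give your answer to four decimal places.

S_0'(x) = -4 - 4/3·(x - 2) + 3/2·(x - 2)², so S_0'(5) = 11/2. On the right, S_1'(5) = b, so b = 11/2.

5.5000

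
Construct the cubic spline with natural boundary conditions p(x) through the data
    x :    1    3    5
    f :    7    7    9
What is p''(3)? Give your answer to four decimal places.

With m_i denoting the second derivative at x_i, h_i = 2, 2, and Δ_i = (y_(i+1) − y_i)/h_i = 0, 1:
  2·m_0 + 8·m_1 + 2·m_2 = 6(Δ_1 - Δ_0) = 6
Natural end conditions: m_0 = m_2 = 0.
Solving the tridiagonal system: m_0 = 0, m_1 = 3/4, m_2 = 0.

0.7500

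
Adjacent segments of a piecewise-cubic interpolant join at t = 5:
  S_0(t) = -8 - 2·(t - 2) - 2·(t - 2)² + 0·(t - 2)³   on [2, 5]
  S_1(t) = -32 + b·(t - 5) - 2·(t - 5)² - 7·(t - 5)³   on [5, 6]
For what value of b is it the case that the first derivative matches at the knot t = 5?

S_0'(t) = -2 - 4·(t - 2) + 0·(t - 2)², so S_0'(5) = -14. On the right, S_1'(5) = b, so b = -14.

-14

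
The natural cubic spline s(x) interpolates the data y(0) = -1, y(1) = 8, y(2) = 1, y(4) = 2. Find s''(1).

-27

Put M_i = s'' at the i-th knot. Here h = (1, 1, 2) and Δ = (9, -7, 1/2), so the interior equations h_(i-1)·M_(i-1) + 2(h_(i-1)+h_i)·M_i + h_i·M_(i+1) = 6(Δ_i − Δ_(i-1)) read
  1·M_0 + 4·M_1 + 1·M_2 = 6(Δ_1 - Δ_0) = -96
  1·M_1 + 6·M_2 + 2·M_3 = 6(Δ_2 - Δ_1) = 45
Natural end conditions: M_0 = M_3 = 0.
Forward elimination and back-substitution give M_0 = 0, M_1 = -27, M_2 = 12, M_3 = 0.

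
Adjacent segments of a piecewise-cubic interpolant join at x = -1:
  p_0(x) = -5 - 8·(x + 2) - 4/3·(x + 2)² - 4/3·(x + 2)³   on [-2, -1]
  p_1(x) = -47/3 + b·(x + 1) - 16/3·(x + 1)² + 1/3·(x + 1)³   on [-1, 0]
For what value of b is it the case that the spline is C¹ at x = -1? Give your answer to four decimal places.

-14.6667

p_0'(x) = -8 - 8/3·(x + 2) - 4·(x + 2)², so p_0'(-1) = -44/3. On the right, p_1'(-1) = b, so b = -44/3.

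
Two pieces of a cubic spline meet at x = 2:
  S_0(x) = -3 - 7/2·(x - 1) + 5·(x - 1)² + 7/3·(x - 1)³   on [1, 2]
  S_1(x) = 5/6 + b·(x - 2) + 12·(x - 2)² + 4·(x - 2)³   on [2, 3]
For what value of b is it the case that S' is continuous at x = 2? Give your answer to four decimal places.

13.5000

S_0'(x) = -7/2 + 10·(x - 1) + 7·(x - 1)², so S_0'(2) = 27/2. On the right, S_1'(2) = b, so b = 27/2.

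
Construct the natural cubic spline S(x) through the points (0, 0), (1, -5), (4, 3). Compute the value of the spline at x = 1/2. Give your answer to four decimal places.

-2.8594

Let M_i = S''(x_i). Step sizes h_i = 1, 3; slopes of the chords Δ_i = (y_(i+1) - y_i)/h_i = -5, 8/3.
  1·M_0 + 8·M_1 + 3·M_2 = 6(Δ_1 - Δ_0) = 46
Natural end conditions: M_0 = M_2 = 0.
Forward elimination and back-substitution give M_0 = 0, M_1 = 23/4, M_2 = 0.
On [0, 1], S(x) = 0 - 143/24·x + 0·x² + 23/24·x³.
With x = 1/2: S(1/2) = -183/64.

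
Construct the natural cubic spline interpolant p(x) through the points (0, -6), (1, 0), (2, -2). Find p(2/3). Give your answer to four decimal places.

-1.2593

With M_i denoting the second derivative at x_i, h_i = 1, 1, and Δ_i = (y_(i+1) − y_i)/h_i = 6, -2:
  1·M_0 + 4·M_1 + 1·M_2 = 6(Δ_1 - Δ_0) = -48
Natural end conditions: M_0 = M_2 = 0.
Solving: M_0 = 0, M_1 = -12, M_2 = 0.
On [0, 1], p(x) = -6 + 8·x + 0·x² - 2·x³.
With x = 2/3: p(2/3) = -34/27.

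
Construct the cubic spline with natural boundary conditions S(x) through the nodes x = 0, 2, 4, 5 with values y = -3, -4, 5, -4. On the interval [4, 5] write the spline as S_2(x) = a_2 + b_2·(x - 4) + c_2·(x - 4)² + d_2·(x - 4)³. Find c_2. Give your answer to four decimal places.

-8.0455

Put σ_i = S'' at the i-th knot. Here h = (2, 2, 1) and Δ = (-1/2, 9/2, -9), so the interior equations h_(i-1)·σ_(i-1) + 2(h_(i-1)+h_i)·σ_i + h_i·σ_(i+1) = 6(Δ_i − Δ_(i-1)) read
  2·σ_0 + 8·σ_1 + 2·σ_2 = 6(Δ_1 - Δ_0) = 30
  2·σ_1 + 6·σ_2 + 1·σ_3 = 6(Δ_2 - Δ_1) = -81
Natural end conditions: σ_0 = σ_3 = 0.
Forward elimination and back-substitution give σ_0 = 0, σ_1 = 171/22, σ_2 = -177/11, σ_3 = 0.
On [4, 5], with S_2(x) = a_2 + b_2·(x - 4) + c_2·(x - 4)² + d_2·(x - 4)³: c_2 = σ_2/2 = -177/22, d_2 = (σ_3 - σ_2)/(6h_2) = 59/22, b_2 = Δ_2 - h_2(2σ_2 + σ_3)/6 = -40/11.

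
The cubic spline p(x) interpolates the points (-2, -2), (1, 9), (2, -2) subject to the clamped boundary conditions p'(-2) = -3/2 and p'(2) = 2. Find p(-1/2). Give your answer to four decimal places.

Put M_i = p'' at the i-th knot. Here h = (3, 1) and Δ = (11/3, -11), so the interior equations h_(i-1)·M_(i-1) + 2(h_(i-1)+h_i)·M_i + h_i·M_(i+1) = 6(Δ_i − Δ_(i-1)) read
  3·M_0 + 8·M_1 + 1·M_2 = 6(Δ_1 - Δ_0) = -88
Clamped end conditions give two more equations: 2h_0·M_0 + h_0·M_1 = 6(Δ_0 - p'(-2)) = 31 and h_1·M_1 + 2h_1·M_2 = 6(p'(2) - Δ_1) = 78.
Hence M_0 = 409/24, M_1 = -95/4, M_2 = 407/8.
On [-2, 1], p(x) = -2 - 3/2·(x + 2) + 409/48·(x + 2)² - 979/432·(x + 2)³.
With (x + 2) = 3/2: p(-1/2) = 931/128.

7.2734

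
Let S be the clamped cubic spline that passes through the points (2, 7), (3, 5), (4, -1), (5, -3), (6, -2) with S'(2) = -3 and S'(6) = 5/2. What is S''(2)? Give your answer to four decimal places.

8.0179

With M_i denoting the second derivative at x_i, h_i = 1, 1, 1, 1, and Δ_i = (y_(i+1) − y_i)/h_i = -2, -6, -2, 1:
  1·M_0 + 4·M_1 + 1·M_2 = 6(Δ_1 - Δ_0) = -24
  1·M_1 + 4·M_2 + 1·M_3 = 6(Δ_2 - Δ_1) = 24
  1·M_2 + 4·M_3 + 1·M_4 = 6(Δ_3 - Δ_2) = 18
Clamped end conditions give two more equations: 2h_0·M_0 + h_0·M_1 = 6(Δ_0 - S'(2)) = 6 and h_3·M_3 + 2h_3·M_4 = 6(S'(6) - Δ_3) = 9.
Forward elimination and back-substitution give M_0 = 449/56, M_1 = -281/28, M_2 = 65/8, M_3 = 43/28, M_4 = 209/56.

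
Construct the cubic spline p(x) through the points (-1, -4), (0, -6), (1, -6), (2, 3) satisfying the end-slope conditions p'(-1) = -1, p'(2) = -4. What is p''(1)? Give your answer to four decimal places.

With m_i denoting the second derivative at x_i, h_i = 1, 1, 1, and Δ_i = (y_(i+1) − y_i)/h_i = -2, 0, 9:
  1·m_0 + 4·m_1 + 1·m_2 = 6(Δ_1 - Δ_0) = 12
  1·m_1 + 4·m_2 + 1·m_3 = 6(Δ_2 - Δ_1) = 54
Clamped end conditions give two more equations: 2h_0·m_0 + h_0·m_1 = 6(Δ_0 - p'(-1)) = -6 and h_2·m_2 + 2h_2·m_3 = 6(p'(2) - Δ_2) = -78.
Solving the tridiagonal system: m_0 = -6/5, m_1 = -18/5, m_2 = 138/5, m_3 = -264/5.

27.6000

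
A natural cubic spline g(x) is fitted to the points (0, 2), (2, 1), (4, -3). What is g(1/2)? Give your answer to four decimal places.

With m_i denoting the second derivative at x_i, h_i = 2, 2, and Δ_i = (y_(i+1) − y_i)/h_i = -1/2, -2:
  2·m_0 + 8·m_1 + 2·m_2 = 6(Δ_1 - Δ_0) = -9
Natural end conditions: m_0 = m_2 = 0.
Solving the tridiagonal system: m_0 = 0, m_1 = -9/8, m_2 = 0.
On [0, 2], g(x) = 2 - 1/8·x + 0·x² - 3/32·x³.
With x = 1/2: g(1/2) = 493/256.

1.9258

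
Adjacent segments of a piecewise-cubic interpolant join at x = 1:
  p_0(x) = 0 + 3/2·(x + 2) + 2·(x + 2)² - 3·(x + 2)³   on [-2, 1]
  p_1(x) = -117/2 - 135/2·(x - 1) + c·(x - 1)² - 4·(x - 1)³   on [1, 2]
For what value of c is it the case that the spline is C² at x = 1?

p_0''(x) = 4 - 18·(x + 2), so p_0''(1) = -50. On the right, p_1''(1) = 2c, so c = -25.

-25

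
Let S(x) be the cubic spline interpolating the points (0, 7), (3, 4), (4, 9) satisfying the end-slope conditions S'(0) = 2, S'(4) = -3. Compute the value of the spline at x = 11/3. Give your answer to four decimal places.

8.6019

Put M_i = S'' at the i-th knot. Here h = (3, 1) and Δ = (-1, 5), so the interior equations h_(i-1)·M_(i-1) + 2(h_(i-1)+h_i)·M_i + h_i·M_(i+1) = 6(Δ_i − Δ_(i-1)) read
  3·M_0 + 8·M_1 + 1·M_2 = 6(Δ_1 - Δ_0) = 36
Clamped end conditions give two more equations: 2h_0·M_0 + h_0·M_1 = 6(Δ_0 - S'(0)) = -18 and h_1·M_1 + 2h_1·M_2 = 6(S'(4) - Δ_1) = -48.
Solving: M_0 = -35/4, M_1 = 23/2, M_2 = -119/4.
On [3, 4], S(x) = 4 + 49/8·(x - 3) + 23/4·(x - 3)² - 55/8·(x - 3)³.
With (x - 3) = 2/3: S(11/3) = 929/108.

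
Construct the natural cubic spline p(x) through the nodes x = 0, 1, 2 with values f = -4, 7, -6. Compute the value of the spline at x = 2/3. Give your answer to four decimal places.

Let σ_i = p''(x_i). Step sizes h_i = 1, 1; slopes of the chords Δ_i = (y_(i+1) - y_i)/h_i = 11, -13.
  1·σ_0 + 4·σ_1 + 1·σ_2 = 6(Δ_1 - Δ_0) = -144
Natural end conditions: σ_0 = σ_2 = 0.
Solving the tridiagonal system: σ_0 = 0, σ_1 = -36, σ_2 = 0.
On [0, 1], p(x) = -4 + 17·x + 0·x² - 6·x³.
With x = 2/3: p(2/3) = 50/9.

5.5556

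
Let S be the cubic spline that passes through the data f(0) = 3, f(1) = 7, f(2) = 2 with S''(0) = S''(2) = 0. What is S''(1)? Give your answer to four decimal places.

With σ_i denoting the second derivative at x_i, h_i = 1, 1, and Δ_i = (y_(i+1) − y_i)/h_i = 4, -5:
  1·σ_0 + 4·σ_1 + 1·σ_2 = 6(Δ_1 - Δ_0) = -54
Natural end conditions: σ_0 = σ_2 = 0.
Solving the tridiagonal system: σ_0 = 0, σ_1 = -27/2, σ_2 = 0.

-13.5000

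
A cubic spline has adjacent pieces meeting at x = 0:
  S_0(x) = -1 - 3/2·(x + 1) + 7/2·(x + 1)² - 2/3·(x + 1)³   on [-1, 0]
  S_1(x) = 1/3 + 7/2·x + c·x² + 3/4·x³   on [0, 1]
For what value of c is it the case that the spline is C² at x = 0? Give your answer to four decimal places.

S_0''(x) = 7 - 4·(x + 1), so S_0''(0) = 3. On the right, S_1''(0) = 2c, so c = 3/2.

1.5000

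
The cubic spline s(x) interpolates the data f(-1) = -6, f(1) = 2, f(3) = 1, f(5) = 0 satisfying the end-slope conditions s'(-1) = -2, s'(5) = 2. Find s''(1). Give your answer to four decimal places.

Let m_i = s''(x_i). Step sizes h_i = 2, 2, 2; slopes of the chords Δ_i = (y_(i+1) - y_i)/h_i = 4, -1/2, -1/2.
  2·m_0 + 8·m_1 + 2·m_2 = 6(Δ_1 - Δ_0) = -27
  2·m_1 + 8·m_2 + 2·m_3 = 6(Δ_2 - Δ_1) = 0
Clamped end conditions give two more equations: 2h_0·m_0 + h_0·m_1 = 6(Δ_0 - s'(-1)) = 36 and h_2·m_2 + 2h_2·m_3 = 6(s'(5) - Δ_2) = 15.
Solving the tridiagonal system: m_0 = 37/3, m_1 = -20/3, m_2 = 5/6, m_3 = 10/3.

-6.6667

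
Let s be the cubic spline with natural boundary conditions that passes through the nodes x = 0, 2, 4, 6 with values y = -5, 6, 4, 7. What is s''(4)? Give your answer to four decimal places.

3.3000

Write σ_i for s''(x_i). With h_i = 2, 2, 2 and divided differences Δ_i = 11/2, -1, 3/2, the continuity of s' gives the tridiagonal system
  2·σ_0 + 8·σ_1 + 2·σ_2 = 6(Δ_1 - Δ_0) = -39
  2·σ_1 + 8·σ_2 + 2·σ_3 = 6(Δ_2 - Δ_1) = 15
Natural end conditions: σ_0 = σ_3 = 0.
Solving: σ_0 = 0, σ_1 = -57/10, σ_2 = 33/10, σ_3 = 0.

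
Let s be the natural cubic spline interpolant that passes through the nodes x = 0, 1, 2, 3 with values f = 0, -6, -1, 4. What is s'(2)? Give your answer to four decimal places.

6.4667

Put σ_i = s'' at the i-th knot. Here h = (1, 1, 1) and Δ = (-6, 5, 5), so the interior equations h_(i-1)·σ_(i-1) + 2(h_(i-1)+h_i)·σ_i + h_i·σ_(i+1) = 6(Δ_i − Δ_(i-1)) read
  1·σ_0 + 4·σ_1 + 1·σ_2 = 6(Δ_1 - Δ_0) = 66
  1·σ_1 + 4·σ_2 + 1·σ_3 = 6(Δ_2 - Δ_1) = 0
Natural end conditions: σ_0 = σ_3 = 0.
Hence σ_0 = 0, σ_1 = 88/5, σ_2 = -22/5, σ_3 = 0.
On [2, 3], s'(x) = b_2 + 2c_2·(x - 2) + 3d_2·(x - 2)² with b_2 = Δ_2 - h_2(2σ_2 + σ_3)/6 = 97/15, c_2 = σ_2/2 = -11/5, d_2 = (σ_3 - σ_2)/(6h_2) = 11/15. So s'(2) = 97/15.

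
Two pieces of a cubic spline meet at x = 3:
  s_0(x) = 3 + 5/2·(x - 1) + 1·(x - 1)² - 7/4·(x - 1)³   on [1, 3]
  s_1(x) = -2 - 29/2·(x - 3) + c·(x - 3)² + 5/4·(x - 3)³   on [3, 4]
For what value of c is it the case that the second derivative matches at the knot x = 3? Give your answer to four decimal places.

s_0''(x) = 2 - 21/2·(x - 1), so s_0''(3) = -19. On the right, s_1''(3) = 2c, so c = -19/2.

-9.5000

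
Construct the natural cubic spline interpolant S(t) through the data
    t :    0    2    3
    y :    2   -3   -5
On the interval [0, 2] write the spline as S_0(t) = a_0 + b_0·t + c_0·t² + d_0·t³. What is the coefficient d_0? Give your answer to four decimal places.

With M_i denoting the second derivative at x_i, h_i = 2, 1, and Δ_i = (y_(i+1) − y_i)/h_i = -5/2, -2:
  2·M_0 + 6·M_1 + 1·M_2 = 6(Δ_1 - Δ_0) = 3
Natural end conditions: M_0 = M_2 = 0.
Forward elimination and back-substitution give M_0 = 0, M_1 = 1/2, M_2 = 0.
On [0, 2], with S_0(t) = a_0 + b_0·t + c_0·t² + d_0·t³: c_0 = M_0/2 = 0, d_0 = (M_1 - M_0)/(6h_0) = 1/24, b_0 = Δ_0 - h_0(2M_0 + M_1)/6 = -8/3.

0.0417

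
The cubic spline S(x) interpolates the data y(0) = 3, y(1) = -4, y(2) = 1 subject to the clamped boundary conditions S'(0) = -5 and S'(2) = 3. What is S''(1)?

Let m_i = S''(x_i). Step sizes h_i = 1, 1; slopes of the chords Δ_i = (y_(i+1) - y_i)/h_i = -7, 5.
  1·m_0 + 4·m_1 + 1·m_2 = 6(Δ_1 - Δ_0) = 72
Clamped end conditions give two more equations: 2h_0·m_0 + h_0·m_1 = 6(Δ_0 - S'(0)) = -12 and h_1·m_1 + 2h_1·m_2 = 6(S'(2) - Δ_1) = -12.
Solving the tridiagonal system: m_0 = -20, m_1 = 28, m_2 = -20.

28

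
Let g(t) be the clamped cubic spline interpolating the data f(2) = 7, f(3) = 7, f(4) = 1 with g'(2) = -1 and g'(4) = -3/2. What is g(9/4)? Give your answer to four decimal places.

Put M_i = g'' at the i-th knot. Here h = (1, 1) and Δ = (0, -6), so the interior equations h_(i-1)·M_(i-1) + 2(h_(i-1)+h_i)·M_i + h_i·M_(i+1) = 6(Δ_i − Δ_(i-1)) read
  1·M_0 + 4·M_1 + 1·M_2 = 6(Δ_1 - Δ_0) = -36
Clamped end conditions give two more equations: 2h_0·M_0 + h_0·M_1 = 6(Δ_0 - g'(2)) = 6 and h_1·M_1 + 2h_1·M_2 = 6(g'(4) - Δ_1) = 27.
Solving the tridiagonal system: M_0 = 47/4, M_1 = -35/2, M_2 = 89/4.
On [2, 3], g(t) = 7 - 1·(t - 2) + 47/8·(t - 2)² - 39/8·(t - 2)³.
With (t - 2) = 1/4: g(9/4) = 3605/512.

7.0410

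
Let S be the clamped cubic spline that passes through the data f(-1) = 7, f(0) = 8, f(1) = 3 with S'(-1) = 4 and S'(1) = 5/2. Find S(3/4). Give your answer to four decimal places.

Write M_i for S''(x_i). With h_i = 1, 1 and divided differences Δ_i = 1, -5, the continuity of S' gives the tridiagonal system
  1·M_0 + 4·M_1 + 1·M_2 = 6(Δ_1 - Δ_0) = -36
Clamped end conditions give two more equations: 2h_0·M_0 + h_0·M_1 = 6(Δ_0 - S'(-1)) = -18 and h_1·M_1 + 2h_1·M_2 = 6(S'(1) - Δ_1) = 45.
Hence M_0 = -3/4, M_1 = -33/2, M_2 = 123/4.
On [0, 1], S(x) = 8 - 37/8·x - 33/4·x² + 63/8·x³.
With x = 3/4: S(3/4) = 1645/512.

3.2129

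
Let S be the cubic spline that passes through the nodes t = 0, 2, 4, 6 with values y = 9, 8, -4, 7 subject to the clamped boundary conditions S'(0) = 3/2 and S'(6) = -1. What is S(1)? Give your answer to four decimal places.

Write σ_i for S''(x_i). With h_i = 2, 2, 2 and divided differences Δ_i = -1/2, -6, 11/2, the continuity of S' gives the tridiagonal system
  2·σ_0 + 8·σ_1 + 2·σ_2 = 6(Δ_1 - Δ_0) = -33
  2·σ_1 + 8·σ_2 + 2·σ_3 = 6(Δ_2 - Δ_1) = 69
Clamped end conditions give two more equations: 2h_0·σ_0 + h_0·σ_1 = 6(Δ_0 - S'(0)) = -12 and h_2·σ_2 + 2h_2·σ_3 = 6(S'(6) - Δ_2) = -39.
Forward elimination and back-substitution give σ_0 = 16/15, σ_1 = -122/15, σ_2 = 449/30, σ_3 = -517/30.
On [0, 2], S(t) = 9 + 3/2·t + 8/15·t² - 23/30·t³.
With t = 1: S(1) = 154/15.

10.2667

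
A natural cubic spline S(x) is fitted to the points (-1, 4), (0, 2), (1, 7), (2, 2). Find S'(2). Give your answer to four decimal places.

-8.1333

Let M_i = S''(x_i). Step sizes h_i = 1, 1, 1; slopes of the chords Δ_i = (y_(i+1) - y_i)/h_i = -2, 5, -5.
  1·M_0 + 4·M_1 + 1·M_2 = 6(Δ_1 - Δ_0) = 42
  1·M_1 + 4·M_2 + 1·M_3 = 6(Δ_2 - Δ_1) = -60
Natural end conditions: M_0 = M_3 = 0.
Forward elimination and back-substitution give M_0 = 0, M_1 = 76/5, M_2 = -94/5, M_3 = 0.
On [1, 2], S'(x) = b_2 + 2c_2·(x - 1) + 3d_2·(x - 1)² with b_2 = Δ_2 - h_2(2M_2 + M_3)/6 = 19/15, c_2 = M_2/2 = -47/5, d_2 = (M_3 - M_2)/(6h_2) = 47/15. So S'(2) = -122/15.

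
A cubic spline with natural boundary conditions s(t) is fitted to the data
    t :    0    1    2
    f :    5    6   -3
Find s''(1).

-15

Write σ_i for s''(x_i). With h_i = 1, 1 and divided differences Δ_i = 1, -9, the continuity of s' gives the tridiagonal system
  1·σ_0 + 4·σ_1 + 1·σ_2 = 6(Δ_1 - Δ_0) = -60
Natural end conditions: σ_0 = σ_2 = 0.
Solving the tridiagonal system: σ_0 = 0, σ_1 = -15, σ_2 = 0.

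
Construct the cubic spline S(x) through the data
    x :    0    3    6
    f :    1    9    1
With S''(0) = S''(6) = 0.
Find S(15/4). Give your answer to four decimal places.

With M_i denoting the second derivative at x_i, h_i = 3, 3, and Δ_i = (y_(i+1) − y_i)/h_i = 8/3, -8/3:
  3·M_0 + 12·M_1 + 3·M_2 = 6(Δ_1 - Δ_0) = -32
Natural end conditions: M_0 = M_2 = 0.
Forward elimination and back-substitution give M_0 = 0, M_1 = -8/3, M_2 = 0.
On [3, 6], S(x) = 9 + 0·(x - 3) - 4/3·(x - 3)² + 4/27·(x - 3)³.
With (x - 3) = 3/4: S(15/4) = 133/16.

8.3125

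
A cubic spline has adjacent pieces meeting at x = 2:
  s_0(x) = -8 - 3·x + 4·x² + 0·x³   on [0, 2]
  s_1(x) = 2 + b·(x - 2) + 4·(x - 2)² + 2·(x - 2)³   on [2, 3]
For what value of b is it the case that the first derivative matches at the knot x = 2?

s_0'(x) = -3 + 8·x + 0·x², so s_0'(2) = 13. On the right, s_1'(2) = b, so b = 13.

13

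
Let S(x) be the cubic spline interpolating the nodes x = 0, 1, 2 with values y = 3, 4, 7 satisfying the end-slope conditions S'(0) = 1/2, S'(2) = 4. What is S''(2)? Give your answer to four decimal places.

Write σ_i for S''(x_i). With h_i = 1, 1 and divided differences Δ_i = 1, 3, the continuity of S' gives the tridiagonal system
  1·σ_0 + 4·σ_1 + 1·σ_2 = 6(Δ_1 - Δ_0) = 12
Clamped end conditions give two more equations: 2h_0·σ_0 + h_0·σ_1 = 6(Δ_0 - S'(0)) = 3 and h_1·σ_1 + 2h_1·σ_2 = 6(S'(2) - Δ_1) = 6.
Solving: σ_0 = 1/4, σ_1 = 5/2, σ_2 = 7/4.

1.7500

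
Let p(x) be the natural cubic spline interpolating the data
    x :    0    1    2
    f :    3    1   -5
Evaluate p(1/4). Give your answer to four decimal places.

2.7344

Write M_i for p''(x_i). With h_i = 1, 1 and divided differences Δ_i = -2, -6, the continuity of p' gives the tridiagonal system
  1·M_0 + 4·M_1 + 1·M_2 = 6(Δ_1 - Δ_0) = -24
Natural end conditions: M_0 = M_2 = 0.
Forward elimination and back-substitution give M_0 = 0, M_1 = -6, M_2 = 0.
On [0, 1], p(x) = 3 - 1·x + 0·x² - 1·x³.
With x = 1/4: p(1/4) = 175/64.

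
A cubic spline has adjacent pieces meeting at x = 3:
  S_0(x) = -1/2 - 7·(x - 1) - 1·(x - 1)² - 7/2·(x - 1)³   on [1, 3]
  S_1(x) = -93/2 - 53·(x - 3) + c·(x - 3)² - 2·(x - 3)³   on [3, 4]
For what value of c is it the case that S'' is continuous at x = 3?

S_0''(x) = -2 - 21·(x - 1), so S_0''(3) = -44. On the right, S_1''(3) = 2c, so c = -22.

-22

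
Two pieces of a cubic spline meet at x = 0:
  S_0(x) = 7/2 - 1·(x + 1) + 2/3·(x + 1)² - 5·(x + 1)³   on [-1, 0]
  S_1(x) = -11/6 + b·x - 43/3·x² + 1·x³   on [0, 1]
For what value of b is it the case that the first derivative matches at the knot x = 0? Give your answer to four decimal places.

-14.6667

S_0'(x) = -1 + 4/3·(x + 1) - 15·(x + 1)², so S_0'(0) = -44/3. On the right, S_1'(0) = b, so b = -44/3.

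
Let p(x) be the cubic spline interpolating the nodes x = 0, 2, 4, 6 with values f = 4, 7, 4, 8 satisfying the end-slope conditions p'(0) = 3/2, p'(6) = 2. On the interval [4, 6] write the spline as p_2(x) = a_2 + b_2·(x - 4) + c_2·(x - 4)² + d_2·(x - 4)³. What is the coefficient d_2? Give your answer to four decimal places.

-0.5083

Write M_i for p''(x_i). With h_i = 2, 2, 2 and divided differences Δ_i = 3/2, -3/2, 2, the continuity of p' gives the tridiagonal system
  2·M_0 + 8·M_1 + 2·M_2 = 6(Δ_1 - Δ_0) = -18
  2·M_1 + 8·M_2 + 2·M_3 = 6(Δ_2 - Δ_1) = 21
Clamped end conditions give two more equations: 2h_0·M_0 + h_0·M_1 = 6(Δ_0 - p'(0)) = 0 and h_2·M_2 + 2h_2·M_3 = 6(p'(6) - Δ_2) = 0.
Solving: M_0 = 28/15, M_1 = -56/15, M_2 = 61/15, M_3 = -61/30.
On [4, 6], with p_2(x) = a_2 + b_2·(x - 4) + c_2·(x - 4)² + d_2·(x - 4)³: c_2 = M_2/2 = 61/30, d_2 = (M_3 - M_2)/(6h_2) = -61/120, b_2 = Δ_2 - h_2(2M_2 + M_3)/6 = -1/30.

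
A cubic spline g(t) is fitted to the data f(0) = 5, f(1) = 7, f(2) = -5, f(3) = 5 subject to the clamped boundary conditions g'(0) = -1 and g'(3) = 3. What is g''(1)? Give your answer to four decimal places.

Let m_i = g''(x_i). Step sizes h_i = 1, 1, 1; slopes of the chords Δ_i = (y_(i+1) - y_i)/h_i = 2, -12, 10.
  1·m_0 + 4·m_1 + 1·m_2 = 6(Δ_1 - Δ_0) = -84
  1·m_1 + 4·m_2 + 1·m_3 = 6(Δ_2 - Δ_1) = 132
Clamped end conditions give two more equations: 2h_0·m_0 + h_0·m_1 = 6(Δ_0 - g'(0)) = 18 and h_2·m_2 + 2h_2·m_3 = 6(g'(3) - Δ_2) = -42.
Solving the tridiagonal system: m_0 = 454/15, m_1 = -638/15, m_2 = 838/15, m_3 = -734/15.

-42.5333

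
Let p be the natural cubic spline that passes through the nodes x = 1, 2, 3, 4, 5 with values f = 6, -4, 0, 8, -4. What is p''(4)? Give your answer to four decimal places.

Let M_i = p''(x_i). Step sizes h_i = 1, 1, 1, 1; slopes of the chords Δ_i = (y_(i+1) - y_i)/h_i = -10, 4, 8, -12.
  1·M_0 + 4·M_1 + 1·M_2 = 6(Δ_1 - Δ_0) = 84
  1·M_1 + 4·M_2 + 1·M_3 = 6(Δ_2 - Δ_1) = 24
  1·M_2 + 4·M_3 + 1·M_4 = 6(Δ_3 - Δ_2) = -120
Natural end conditions: M_0 = M_4 = 0.
Hence M_0 = 0, M_1 = 261/14, M_2 = 66/7, M_3 = -453/14, M_4 = 0.

-32.3571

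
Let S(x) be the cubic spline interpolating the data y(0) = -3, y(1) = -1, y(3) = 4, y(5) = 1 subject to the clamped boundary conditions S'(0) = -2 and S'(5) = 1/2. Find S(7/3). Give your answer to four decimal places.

Put M_i = S'' at the i-th knot. Here h = (1, 2, 2) and Δ = (2, 5/2, -3/2), so the interior equations h_(i-1)·M_(i-1) + 2(h_(i-1)+h_i)·M_i + h_i·M_(i+1) = 6(Δ_i − Δ_(i-1)) read
  1·M_0 + 6·M_1 + 2·M_2 = 6(Δ_1 - Δ_0) = 3
  2·M_1 + 8·M_2 + 2·M_3 = 6(Δ_2 - Δ_1) = -24
Clamped end conditions give two more equations: 2h_0·M_0 + h_0·M_1 = 6(Δ_0 - S'(0)) = 24 and h_2·M_2 + 2h_2·M_3 = 6(S'(5) - Δ_2) = 12.
Hence M_0 = 277/23, M_1 = -2/23, M_2 = -98/23, M_3 = 118/23.
On [1, 3], S(x) = -1 + 183/46·(x - 1) - 1/23·(x - 1)² - 8/23·(x - 1)³.
With (x - 1) = 4/3: S(7/3) = 2113/621.

3.4026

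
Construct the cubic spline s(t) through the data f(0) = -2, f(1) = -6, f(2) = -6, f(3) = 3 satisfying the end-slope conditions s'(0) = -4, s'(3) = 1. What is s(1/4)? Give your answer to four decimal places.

Write m_i for s''(x_i). With h_i = 1, 1, 1 and divided differences Δ_i = -4, 0, 9, the continuity of s' gives the tridiagonal system
  1·m_0 + 4·m_1 + 1·m_2 = 6(Δ_1 - Δ_0) = 24
  1·m_1 + 4·m_2 + 1·m_3 = 6(Δ_2 - Δ_1) = 54
Clamped end conditions give two more equations: 2h_0·m_0 + h_0·m_1 = 6(Δ_0 - s'(0)) = 0 and h_2·m_2 + 2h_2·m_3 = 6(s'(3) - Δ_2) = -48.
Forward elimination and back-substitution give m_0 = -4/15, m_1 = 8/15, m_2 = 332/15, m_3 = -526/15.
On [0, 1], s(t) = -2 - 4·t - 2/15·t² + 2/15·t³.
With t = 1/4: s(1/4) = -481/160.

-3.0063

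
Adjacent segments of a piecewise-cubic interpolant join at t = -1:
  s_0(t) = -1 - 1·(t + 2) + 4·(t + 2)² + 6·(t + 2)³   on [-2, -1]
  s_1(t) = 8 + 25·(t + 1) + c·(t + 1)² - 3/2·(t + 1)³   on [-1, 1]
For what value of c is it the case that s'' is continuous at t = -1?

22

s_0''(t) = 8 + 36·(t + 2), so s_0''(-1) = 44. On the right, s_1''(-1) = 2c, so c = 22.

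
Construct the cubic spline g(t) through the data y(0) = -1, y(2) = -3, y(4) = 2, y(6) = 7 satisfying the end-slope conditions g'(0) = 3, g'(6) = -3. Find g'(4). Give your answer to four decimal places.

With σ_i denoting the second derivative at x_i, h_i = 2, 2, 2, and Δ_i = (y_(i+1) − y_i)/h_i = -1, 5/2, 5/2:
  2·σ_0 + 8·σ_1 + 2·σ_2 = 6(Δ_1 - Δ_0) = 21
  2·σ_1 + 8·σ_2 + 2·σ_3 = 6(Δ_2 - Δ_1) = 0
Clamped end conditions give two more equations: 2h_0·σ_0 + h_0·σ_1 = 6(Δ_0 - g'(0)) = -24 and h_2·σ_2 + 2h_2·σ_3 = 6(g'(6) - Δ_2) = -33.
Solving: σ_0 = -41/5, σ_1 = 22/5, σ_2 = 11/10, σ_3 = -44/5.
On [4, 6], g'(t) = b_2 + 2c_2·(t - 4) + 3d_2·(t - 4)² with b_2 = Δ_2 - h_2(2σ_2 + σ_3)/6 = 47/10, c_2 = σ_2/2 = 11/20, d_2 = (σ_3 - σ_2)/(6h_2) = -33/40. So g'(4) = 47/10.

4.7000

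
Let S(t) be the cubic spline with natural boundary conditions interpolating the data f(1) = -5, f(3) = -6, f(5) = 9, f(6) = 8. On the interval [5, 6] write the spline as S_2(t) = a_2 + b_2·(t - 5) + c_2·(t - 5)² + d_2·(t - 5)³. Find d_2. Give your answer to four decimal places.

Put M_i = S'' at the i-th knot. Here h = (2, 2, 1) and Δ = (-1/2, 15/2, -1), so the interior equations h_(i-1)·M_(i-1) + 2(h_(i-1)+h_i)·M_i + h_i·M_(i+1) = 6(Δ_i − Δ_(i-1)) read
  2·M_0 + 8·M_1 + 2·M_2 = 6(Δ_1 - Δ_0) = 48
  2·M_1 + 6·M_2 + 1·M_3 = 6(Δ_2 - Δ_1) = -51
Natural end conditions: M_0 = M_3 = 0.
Forward elimination and back-substitution give M_0 = 0, M_1 = 195/22, M_2 = -126/11, M_3 = 0.
On [5, 6], with S_2(t) = a_2 + b_2·(t - 5) + c_2·(t - 5)² + d_2·(t - 5)³: c_2 = M_2/2 = -63/11, d_2 = (M_3 - M_2)/(6h_2) = 21/11, b_2 = Δ_2 - h_2(2M_2 + M_3)/6 = 31/11.

1.9091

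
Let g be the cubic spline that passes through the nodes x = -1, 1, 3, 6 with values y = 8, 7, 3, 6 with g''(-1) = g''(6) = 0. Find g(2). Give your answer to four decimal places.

4.8816

Let M_i = g''(x_i). Step sizes h_i = 2, 2, 3; slopes of the chords Δ_i = (y_(i+1) - y_i)/h_i = -1/2, -2, 1.
  2·M_0 + 8·M_1 + 2·M_2 = 6(Δ_1 - Δ_0) = -9
  2·M_1 + 10·M_2 + 3·M_3 = 6(Δ_2 - Δ_1) = 18
Natural end conditions: M_0 = M_3 = 0.
Solving: M_0 = 0, M_1 = -63/38, M_2 = 81/38, M_3 = 0.
On [1, 3], g(x) = 7 - 61/38·(x - 1) - 63/76·(x - 1)² + 6/19·(x - 1)³.
With (x - 1) = 1: g(2) = 371/76.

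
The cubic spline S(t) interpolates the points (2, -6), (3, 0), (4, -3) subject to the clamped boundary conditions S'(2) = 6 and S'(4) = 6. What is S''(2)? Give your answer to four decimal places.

Write σ_i for S''(x_i). With h_i = 1, 1 and divided differences Δ_i = 6, -3, the continuity of S' gives the tridiagonal system
  1·σ_0 + 4·σ_1 + 1·σ_2 = 6(Δ_1 - Δ_0) = -54
Clamped end conditions give two more equations: 2h_0·σ_0 + h_0·σ_1 = 6(Δ_0 - S'(2)) = 0 and h_1·σ_1 + 2h_1·σ_2 = 6(S'(4) - Δ_1) = 54.
Solving the tridiagonal system: σ_0 = 27/2, σ_1 = -27, σ_2 = 81/2.

13.5000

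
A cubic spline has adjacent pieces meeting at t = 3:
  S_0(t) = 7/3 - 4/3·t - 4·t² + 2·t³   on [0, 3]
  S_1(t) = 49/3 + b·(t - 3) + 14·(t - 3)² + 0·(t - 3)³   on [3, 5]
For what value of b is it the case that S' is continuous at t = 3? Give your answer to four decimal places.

S_0'(t) = -4/3 - 8·t + 6·t², so S_0'(3) = 86/3. On the right, S_1'(3) = b, so b = 86/3.

28.6667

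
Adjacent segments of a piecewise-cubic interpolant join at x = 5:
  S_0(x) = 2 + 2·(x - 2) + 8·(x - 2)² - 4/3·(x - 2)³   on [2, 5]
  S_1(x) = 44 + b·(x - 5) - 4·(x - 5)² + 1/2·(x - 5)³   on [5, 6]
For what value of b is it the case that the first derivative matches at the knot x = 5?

S_0'(x) = 2 + 16·(x - 2) - 4·(x - 2)², so S_0'(5) = 14. On the right, S_1'(5) = b, so b = 14.

14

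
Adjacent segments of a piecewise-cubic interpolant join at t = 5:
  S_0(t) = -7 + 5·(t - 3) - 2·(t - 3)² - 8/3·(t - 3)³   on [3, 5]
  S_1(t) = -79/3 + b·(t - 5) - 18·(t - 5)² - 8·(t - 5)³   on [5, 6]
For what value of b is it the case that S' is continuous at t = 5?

S_0'(t) = 5 - 4·(t - 3) - 8·(t - 3)², so S_0'(5) = -35. On the right, S_1'(5) = b, so b = -35.

-35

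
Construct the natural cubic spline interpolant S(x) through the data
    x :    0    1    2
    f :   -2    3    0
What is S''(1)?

-12

Put M_i = S'' at the i-th knot. Here h = (1, 1) and Δ = (5, -3), so the interior equations h_(i-1)·M_(i-1) + 2(h_(i-1)+h_i)·M_i + h_i·M_(i+1) = 6(Δ_i − Δ_(i-1)) read
  1·M_0 + 4·M_1 + 1·M_2 = 6(Δ_1 - Δ_0) = -48
Natural end conditions: M_0 = M_2 = 0.
Hence M_0 = 0, M_1 = -12, M_2 = 0.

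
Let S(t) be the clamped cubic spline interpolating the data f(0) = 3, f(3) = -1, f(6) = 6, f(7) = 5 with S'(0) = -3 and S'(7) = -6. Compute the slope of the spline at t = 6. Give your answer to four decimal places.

1.8710

Put M_i = S'' at the i-th knot. Here h = (3, 3, 1) and Δ = (-4/3, 7/3, -1), so the interior equations h_(i-1)·M_(i-1) + 2(h_(i-1)+h_i)·M_i + h_i·M_(i+1) = 6(Δ_i − Δ_(i-1)) read
  3·M_0 + 12·M_1 + 3·M_2 = 6(Δ_1 - Δ_0) = 22
  3·M_1 + 8·M_2 + 1·M_3 = 6(Δ_2 - Δ_1) = -20
Clamped end conditions give two more equations: 2h_0·M_0 + h_0·M_1 = 6(Δ_0 - S'(0)) = 10 and h_2·M_2 + 2h_2·M_3 = 6(S'(7) - Δ_2) = -30.
Forward elimination and back-substitution give M_0 = 20/31, M_1 = 190/93, M_2 = -46/31, M_3 = -442/31.
On [6, 7], S'(t) = b_2 + 2c_2·(t - 6) + 3d_2·(t - 6)² with b_2 = Δ_2 - h_2(2M_2 + M_3)/6 = 58/31, c_2 = M_2/2 = -23/31, d_2 = (M_3 - M_2)/(6h_2) = -66/31. So S'(6) = 58/31.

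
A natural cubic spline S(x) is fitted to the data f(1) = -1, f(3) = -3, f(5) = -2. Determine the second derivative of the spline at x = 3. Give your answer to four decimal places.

1.1250

Write σ_i for S''(x_i). With h_i = 2, 2 and divided differences Δ_i = -1, 1/2, the continuity of S' gives the tridiagonal system
  2·σ_0 + 8·σ_1 + 2·σ_2 = 6(Δ_1 - Δ_0) = 9
Natural end conditions: σ_0 = σ_2 = 0.
Forward elimination and back-substitution give σ_0 = 0, σ_1 = 9/8, σ_2 = 0.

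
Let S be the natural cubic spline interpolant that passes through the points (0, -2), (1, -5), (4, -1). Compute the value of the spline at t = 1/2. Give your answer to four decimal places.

Let M_i = S''(x_i). Step sizes h_i = 1, 3; slopes of the chords Δ_i = (y_(i+1) - y_i)/h_i = -3, 4/3.
  1·M_0 + 8·M_1 + 3·M_2 = 6(Δ_1 - Δ_0) = 26
Natural end conditions: M_0 = M_2 = 0.
Solving the tridiagonal system: M_0 = 0, M_1 = 13/4, M_2 = 0.
On [0, 1], S(t) = -2 - 85/24·t + 0·t² + 13/24·t³.
With t = 1/2: S(1/2) = -237/64.

-3.7031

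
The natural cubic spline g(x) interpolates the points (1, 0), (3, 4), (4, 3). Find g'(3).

Let M_i = g''(x_i). Step sizes h_i = 2, 1; slopes of the chords Δ_i = (y_(i+1) - y_i)/h_i = 2, -1.
  2·M_0 + 6·M_1 + 1·M_2 = 6(Δ_1 - Δ_0) = -18
Natural end conditions: M_0 = M_2 = 0.
Forward elimination and back-substitution give M_0 = 0, M_1 = -3, M_2 = 0.
On [3, 4], g'(x) = b_1 + 2c_1·(x - 3) + 3d_1·(x - 3)² with b_1 = Δ_1 - h_1(2M_1 + M_2)/6 = 0, c_1 = M_1/2 = -3/2, d_1 = (M_2 - M_1)/(6h_1) = 1/2. So g'(3) = 0.

0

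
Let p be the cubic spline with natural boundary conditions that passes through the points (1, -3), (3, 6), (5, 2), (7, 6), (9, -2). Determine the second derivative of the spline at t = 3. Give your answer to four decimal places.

Write m_i for p''(x_i). With h_i = 2, 2, 2, 2 and divided differences Δ_i = 9/2, -2, 2, -4, the continuity of p' gives the tridiagonal system
  2·m_0 + 8·m_1 + 2·m_2 = 6(Δ_1 - Δ_0) = -39
  2·m_1 + 8·m_2 + 2·m_3 = 6(Δ_2 - Δ_1) = 24
  2·m_2 + 8·m_3 + 2·m_4 = 6(Δ_3 - Δ_2) = -36
Natural end conditions: m_0 = m_4 = 0.
Forward elimination and back-substitution give m_0 = 0, m_1 = -717/112, m_2 = 171/28, m_3 = -675/112, m_4 = 0.

-6.4018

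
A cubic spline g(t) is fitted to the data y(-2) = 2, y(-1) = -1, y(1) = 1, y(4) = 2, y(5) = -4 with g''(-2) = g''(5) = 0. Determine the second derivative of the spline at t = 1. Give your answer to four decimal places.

0.2741

Let M_i = g''(x_i). Step sizes h_i = 1, 2, 3, 1; slopes of the chords Δ_i = (y_(i+1) - y_i)/h_i = -3, 1, 1/3, -6.
  1·M_0 + 6·M_1 + 2·M_2 = 6(Δ_1 - Δ_0) = 24
  2·M_1 + 10·M_2 + 3·M_3 = 6(Δ_2 - Δ_1) = -4
  3·M_2 + 8·M_3 + 1·M_4 = 6(Δ_3 - Δ_2) = -38
Natural end conditions: M_0 = M_4 = 0.
Hence M_0 = 0, M_1 = 770/197, M_2 = 54/197, M_3 = -956/197, M_4 = 0.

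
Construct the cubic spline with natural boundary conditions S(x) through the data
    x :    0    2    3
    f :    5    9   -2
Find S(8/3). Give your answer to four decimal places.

Put M_i = S'' at the i-th knot. Here h = (2, 1) and Δ = (2, -11), so the interior equations h_(i-1)·M_(i-1) + 2(h_(i-1)+h_i)·M_i + h_i·M_(i+1) = 6(Δ_i − Δ_(i-1)) read
  2·M_0 + 6·M_1 + 1·M_2 = 6(Δ_1 - Δ_0) = -78
Natural end conditions: M_0 = M_2 = 0.
Hence M_0 = 0, M_1 = -13, M_2 = 0.
On [2, 3], S(x) = 9 - 20/3·(x - 2) - 13/2·(x - 2)² + 13/6·(x - 2)³.
With (x - 2) = 2/3: S(8/3) = 187/81.

2.3086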